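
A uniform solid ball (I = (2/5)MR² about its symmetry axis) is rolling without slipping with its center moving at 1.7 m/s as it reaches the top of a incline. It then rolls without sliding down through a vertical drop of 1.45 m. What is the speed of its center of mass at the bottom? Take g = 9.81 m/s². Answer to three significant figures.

v ≈ 4.82 m/s

Here I = (2/5)MR², so the shape factor k = I/(MR²) = 0.4.
Pure rolling means v = ωR; then KE = ½Mv² + ½I(v/R)² = ½(1+k)Mv² = (7/10)Mv².
Conserving energy between top and bottom: (7/10)Mv² = (7/10)Mv₀² + Mgh, hence v² = v₀² + 2gh/(1+k).
v = √(1.7² + 2×9.81×1.45/1.4) = √23.21 ≈ 4.82 m/s.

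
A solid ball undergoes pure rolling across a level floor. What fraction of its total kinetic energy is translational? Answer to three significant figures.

fraction ≈ 0.714

For this body I = (2/5)MR², i.e. k = I/(MR²) = 0.4.
Since ω = v/R, the translational part is ½Mv² and the rotational part is ½I(v/R)² = ½kMv²; the total is ½(1+k)Mv².
The translational fraction is therefore 1/(1+k) = 1/1.4 ≈ 0.714.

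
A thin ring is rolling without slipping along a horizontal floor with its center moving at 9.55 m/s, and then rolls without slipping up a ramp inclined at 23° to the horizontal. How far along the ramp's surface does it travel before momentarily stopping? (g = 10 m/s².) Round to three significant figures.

With I = MR², the ratio k = I/(MR²) is 1.
Since it rolls without slipping, ω = v/R and KE = ½Mv² + ½Iω² = ½(1+k)Mv² = Mv².
Setting this equal to Mgh gives the vertical rise h = (1+k)v₀²/(2g) = 2×9.55²/(2×10) = 9.12 m.
Along the incline, d = h/sinθ = 9.12/sin23° ≈ 23.3 m.

d ≈ 23.3 m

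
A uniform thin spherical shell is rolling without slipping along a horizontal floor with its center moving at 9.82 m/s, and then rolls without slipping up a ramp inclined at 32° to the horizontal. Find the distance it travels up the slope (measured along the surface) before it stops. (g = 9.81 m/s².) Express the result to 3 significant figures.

With I = (2/3)MR², the ratio k = I/(MR²) is 2/3.
Since it rolls without slipping, ω = v/R and KE = ½Mv² + ½Iω² = ½(1+k)Mv² = (5/6)Mv².
Setting this equal to Mgh gives the vertical rise h = (1+k)v₀²/(2g) = 1.667×9.82²/(2×9.81) = 8.192 m.
The distance along the slope is d = h/sinθ = 8.192/sin32° ≈ 15.5 m.

d ≈ 15.5 m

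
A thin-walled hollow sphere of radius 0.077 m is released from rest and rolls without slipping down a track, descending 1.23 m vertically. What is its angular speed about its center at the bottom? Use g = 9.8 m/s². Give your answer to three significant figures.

ω ≈ 49.4 rad/s

For this body I = (2/3)MR², i.e. k = I/(MR²) = 2/3.
The rolling condition ω = v/R makes the rotational term ½I(v/R)² = ½kMv², so KE_total = ½(1+k)Mv² = (5/6)Mv².
Energy conservation Mgh = ½(1+k)Mv² gives v = √(2gh/(1+k)) = √(2 × 9.8 × 1.23 / 1.667) = 3.803 m/s.
The angular speed follows from ω = v/R = 3.803/0.077 ≈ 49.4 rad/s.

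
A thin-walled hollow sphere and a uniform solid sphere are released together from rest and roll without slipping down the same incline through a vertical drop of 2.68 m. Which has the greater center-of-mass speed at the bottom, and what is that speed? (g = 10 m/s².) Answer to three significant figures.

the uniform solid sphere, at v ≈ 6.19 m/s

For rolling without slipping, Mgh = ½(1+k)Mv² where k = I/(MR²), so v = √(2gh/(1+k)).
Thin-walled hollow sphere: k = 2/3, giving v = √(2×10×2.68/1.667) = 5.671 m/s.
Uniform solid sphere: k = 0.4, giving v = √(2×10×2.68/1.4) = 6.188 m/s.
The smaller k wins: the uniform solid sphere, at ≈ 6.19 m/s.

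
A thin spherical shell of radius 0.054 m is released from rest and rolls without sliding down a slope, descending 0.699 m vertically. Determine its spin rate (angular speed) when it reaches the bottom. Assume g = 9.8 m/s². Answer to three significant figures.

ω ≈ 53.1 rad/s

The moment of inertia is (2/3)MR², giving k ≡ I/(MR²) = 2/3.
Since it rolls without slipping, ω = v/R and KE = ½Mv² + ½Iω² = ½(1+k)Mv² = (5/6)Mv².
Energy conservation Mgh = ½(1+k)Mv² gives v = √(2gh/(1+k)) = √(2 × 9.8 × 0.699 / 1.667) = 2.867 m/s.
Then ω = v/R = 2.867 / 0.054 ≈ 53.1 rad/s.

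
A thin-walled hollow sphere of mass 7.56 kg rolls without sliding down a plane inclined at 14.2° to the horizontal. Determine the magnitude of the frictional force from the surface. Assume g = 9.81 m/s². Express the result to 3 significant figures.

For this body I = (2/3)MR², i.e. k = I/(MR²) = 2/3.
Along the incline Mg sinθ − f = Ma, and torque about the center fR = Iα = kMR²(a/R) gives f = kMa.
Combining, a = g sinθ/(1+k) and f = kMa = kMg sinθ/(1+k).
f = (2/3) × 7.56 × 9.81 × sin14.2° / 1.667 ≈ 7.28 N.

f ≈ 7.28 N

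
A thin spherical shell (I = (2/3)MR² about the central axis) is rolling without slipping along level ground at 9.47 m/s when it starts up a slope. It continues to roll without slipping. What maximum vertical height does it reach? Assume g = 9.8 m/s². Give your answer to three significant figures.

With I = (2/3)MR², the ratio k = I/(MR²) is 2/3.
Since it rolls without slipping, ω = v/R and KE = ½Mv² + ½Iω² = ½(1+k)Mv² = (5/6)Mv².
At the top the kinetic energy is zero, so (5/6)Mv₀² = Mgh.
Thus h = (1+k)v₀²/(2g) = 1.667 × 9.47² / (2 × 9.8) ≈ 7.63 m.

h ≈ 7.63 m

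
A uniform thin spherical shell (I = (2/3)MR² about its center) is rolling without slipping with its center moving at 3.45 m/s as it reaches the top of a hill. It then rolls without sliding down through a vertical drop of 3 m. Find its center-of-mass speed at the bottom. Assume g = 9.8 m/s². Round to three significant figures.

Here I = (2/3)MR², so the shape factor k = I/(MR²) = 2/3.
Rolling without slipping gives ω = v/R, so the total kinetic energy is ½Mv² + ½Iω² = ½(1+k)Mv² = (5/6)Mv².
Energy conservation: (5/6)Mv₀² + Mgh = (5/6)Mv², so v² = v₀² + 2gh/(1+k).
v = √(3.45² + 2×9.8×3/1.667) = √47.18 ≈ 6.87 m/s.

v ≈ 6.87 m/s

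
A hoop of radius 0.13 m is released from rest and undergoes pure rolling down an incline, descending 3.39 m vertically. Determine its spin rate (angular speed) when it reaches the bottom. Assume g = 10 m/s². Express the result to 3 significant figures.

With I = MR², the ratio k = I/(MR²) is 1.
Rolling without slipping gives ω = v/R, so the total kinetic energy is ½Mv² + ½Iω² = ½(1+k)Mv² = Mv².
Energy conservation Mgh = ½(1+k)Mv² gives v = √(2gh/(1+k)) = √(2 × 10 × 3.39 / 2) = 5.822 m/s.
Then ω = v/R = 5.822 / 0.13 ≈ 44.8 rad/s.

ω ≈ 44.8 rad/s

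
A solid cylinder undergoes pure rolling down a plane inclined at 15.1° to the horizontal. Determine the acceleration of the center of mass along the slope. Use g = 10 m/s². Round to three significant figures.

Here I = (1/2)MR², so the shape factor k = I/(MR²) = 0.5.
Along the incline Mg sinθ − f = Ma, and torque about the center fR = Iα = kMR²(a/R) gives f = kMa.
Eliminating f: Mg sinθ = (1+k)Ma, so a = g sinθ/(1+k) = 10 × sin15.1° / 1.5 ≈ 1.74 m/s².

a ≈ 1.74 m/s²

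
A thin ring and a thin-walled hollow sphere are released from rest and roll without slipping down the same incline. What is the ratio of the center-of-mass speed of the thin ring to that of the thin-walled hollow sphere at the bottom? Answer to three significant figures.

Each satisfies Mgh = ½(1+k)Mv² with k = I/(MR²), so v ∝ 1/√(1+k).
For the thin ring k = 1; for the thin-walled hollow sphere k = 2/3.
v₁/v₂ = √((1+k₂)/(1+k₁)) = √(1.667/2) ≈ 0.913.

v_ratio ≈ 0.913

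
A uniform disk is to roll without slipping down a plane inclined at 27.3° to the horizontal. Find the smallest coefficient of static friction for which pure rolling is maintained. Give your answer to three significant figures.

μ_min ≈ 0.172

Here I = (1/2)MR², so the shape factor k = I/(MR²) = 0.5.
Along the incline Mg sinθ − f = Ma, and torque about the center fR = Iα = kMR²(a/R) gives f = kMa.
These give a = g sinθ/(1+k) and the required friction f = kMg sinθ/(1+k).
The normal force is N = Mg cosθ, so μ_min = f/N = k tanθ/(1+k).
μ_min = 0.5 × tan27.3° / 1.5 ≈ 0.172.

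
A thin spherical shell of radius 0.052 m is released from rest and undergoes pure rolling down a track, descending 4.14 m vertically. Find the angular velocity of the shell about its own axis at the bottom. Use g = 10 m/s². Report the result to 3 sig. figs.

Here I = (2/3)MR², so the shape factor k = I/(MR²) = 2/3.
Rolling without slipping gives ω = v/R, so the total kinetic energy is ½Mv² + ½Iω² = ½(1+k)Mv² = (5/6)Mv².
Energy conservation Mgh = ½(1+k)Mv² gives v = √(2gh/(1+k)) = √(2 × 10 × 4.14 / 1.667) = 7.048 m/s.
The angular speed follows from ω = v/R = 7.048/0.052 ≈ 136 rad/s.

ω ≈ 136 rad/s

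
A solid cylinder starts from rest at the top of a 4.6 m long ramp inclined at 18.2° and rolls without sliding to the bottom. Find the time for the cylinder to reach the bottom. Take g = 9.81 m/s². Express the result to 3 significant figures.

For this body I = (1/2)MR², i.e. k = I/(MR²) = 0.5.
Along the incline Mg sinθ − f = Ma, and torque about the center fR = Iα = kMR²(a/R) gives f = kMa.
Hence a = g sinθ/(1+k) = 9.81×sin18.2°/1.5 = 2.043 m/s².
Starting from rest, L = ½at², so t = √(2L/a) = √(2×4.6/2.043) ≈ 2.12 s.

t ≈ 2.12 s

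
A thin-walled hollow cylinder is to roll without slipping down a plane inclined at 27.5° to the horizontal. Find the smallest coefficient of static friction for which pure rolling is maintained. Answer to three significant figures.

Here I = MR², so the shape factor k = I/(MR²) = 1.
Along the incline Mg sinθ − f = Ma, and torque about the center fR = Iα = kMR²(a/R) gives f = kMa.
These give a = g sinθ/(1+k) and the required friction f = kMg sinθ/(1+k).
With N = Mg cosθ, the no-slip condition f ≤ μN gives μ_min = f/N = k tanθ/(1+k).
μ_min = 1 × tan27.5° / 2 ≈ 0.260.

μ_min ≈ 0.260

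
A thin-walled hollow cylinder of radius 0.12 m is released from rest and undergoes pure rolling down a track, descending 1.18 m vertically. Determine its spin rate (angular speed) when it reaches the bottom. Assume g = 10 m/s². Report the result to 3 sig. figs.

With I = MR², the ratio k = I/(MR²) is 1.
Pure rolling means v = ωR; then KE = ½Mv² + ½I(v/R)² = ½(1+k)Mv² = Mv².
Energy conservation Mgh = ½(1+k)Mv² gives v = √(2gh/(1+k)) = √(2 × 10 × 1.18 / 2) = 3.435 m/s.
Then ω = v/R = 3.435 / 0.12 ≈ 28.6 rad/s.

ω ≈ 28.6 rad/s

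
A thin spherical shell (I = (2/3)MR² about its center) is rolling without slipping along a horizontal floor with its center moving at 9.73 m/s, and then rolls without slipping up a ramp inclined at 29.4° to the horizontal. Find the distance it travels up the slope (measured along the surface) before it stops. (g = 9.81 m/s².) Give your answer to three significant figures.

d ≈ 16.4 m

The moment of inertia is (2/3)MR², giving k ≡ I/(MR²) = 2/3.
Pure rolling means v = ωR; then KE = ½Mv² + ½I(v/R)² = ½(1+k)Mv² = (5/6)Mv².
Setting this equal to Mgh gives the vertical rise h = (1+k)v₀²/(2g) = 1.667×9.73²/(2×9.81) = 8.042 m.
The distance along the slope is d = h/sinθ = 8.042/sin29.4° ≈ 16.4 m.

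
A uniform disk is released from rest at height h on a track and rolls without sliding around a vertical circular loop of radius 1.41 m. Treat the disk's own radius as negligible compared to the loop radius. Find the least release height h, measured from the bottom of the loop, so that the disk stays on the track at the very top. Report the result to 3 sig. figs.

h_min ≈ 3.88 m

With I = (1/2)MR², the ratio k = I/(MR²) is 0.5.
At the top of the loop, the minimum-contact condition is Mg = Mv_top²/r, so v_top² = gr.
With ω = v/R, the kinetic energy at speed v is ½(1+k)Mv² = (3/4)Mv².
Energy conservation from release (height h) to the top (height 2r): Mgh = Mg(2r) + (3/4)M·gr.
Thus h_min = 2r + (1+k)r/2 = r(2 + 1.5/2) = 1.41 × 2.75 ≈ 3.88 m.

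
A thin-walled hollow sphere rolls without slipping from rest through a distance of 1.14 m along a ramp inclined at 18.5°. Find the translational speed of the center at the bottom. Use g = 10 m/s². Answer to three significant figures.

For this body I = (2/3)MR², i.e. k = I/(MR²) = 2/3.
Pure rolling means v = ωR; then KE = ½Mv² + ½I(v/R)² = ½(1+k)Mv² = (5/6)Mv².
The vertical drop is h = L sinθ = 1.14 × sin18.5° = 0.3617 m.
Energy conservation: Mgh = (5/6)Mv², so v = √(2gh/(1+k)) = √(2 × 10 × 0.3617 / 1.667) ≈ 2.08 m/s.

v ≈ 2.08 m/s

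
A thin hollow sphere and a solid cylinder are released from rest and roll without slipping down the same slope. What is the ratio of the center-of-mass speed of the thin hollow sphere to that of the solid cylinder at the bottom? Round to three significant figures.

Each satisfies Mgh = ½(1+k)Mv² with k = I/(MR²), so v ∝ 1/√(1+k).
For the thin hollow sphere k = 2/3; for the solid cylinder k = 0.5.
v₁/v₂ = √((1+k₂)/(1+k₁)) = √(1.5/1.667) ≈ 0.949.

v_ratio ≈ 0.949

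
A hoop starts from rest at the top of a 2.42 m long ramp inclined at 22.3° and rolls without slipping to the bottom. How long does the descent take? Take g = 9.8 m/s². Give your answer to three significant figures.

With I = MR², the ratio k = I/(MR²) is 1.
Newton's second law down the slope: Mg sinθ − f = Ma. The torque equation fR = Iα (with α = a/R) gives f = kMa.
Hence a = g sinθ/(1+k) = 9.8×sin22.3°/2 = 1.859 m/s².
With constant a from rest, t = √(2L/a) = √(2·2.42/1.859) ≈ 1.61 s.

t ≈ 1.61 s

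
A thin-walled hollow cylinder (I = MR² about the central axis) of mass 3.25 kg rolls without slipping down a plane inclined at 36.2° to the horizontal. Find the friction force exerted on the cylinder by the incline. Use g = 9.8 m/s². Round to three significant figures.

The moment of inertia is MR², giving k ≡ I/(MR²) = 1.
Translational: Mg sinθ − f = Ma. Rotational about the CM: fR = Iα = kMRa, so f = kMa.
Combining, a = g sinθ/(1+k) and f = kMa = kMg sinθ/(1+k).
f = 1 × 3.25 × 9.8 × sin36.2° / 2 ≈ 9.41 N.

f ≈ 9.41 N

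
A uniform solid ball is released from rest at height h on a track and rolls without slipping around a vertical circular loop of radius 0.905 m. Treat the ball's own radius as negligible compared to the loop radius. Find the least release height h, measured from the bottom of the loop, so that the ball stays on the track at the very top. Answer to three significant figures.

With I = (2/5)MR², the ratio k = I/(MR²) is 0.4.
At the top, contact is just lost when gravity alone supplies the centripetal force: Mg = Mv_top²/r, i.e. v_top² = gr.
With ω = v/R, the kinetic energy at speed v is ½(1+k)Mv² = (7/10)Mv².
Energy conservation from release (height h) to the top (height 2r): Mgh = Mg(2r) + (7/10)M·gr.
Thus h_min = 2r + (1+k)r/2 = r(2 + 1.4/2) = 0.905 × 2.7 ≈ 2.44 m.

h_min ≈ 2.44 m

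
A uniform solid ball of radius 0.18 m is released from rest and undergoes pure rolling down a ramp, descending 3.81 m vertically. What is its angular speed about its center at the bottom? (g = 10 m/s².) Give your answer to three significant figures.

The moment of inertia is (2/5)MR², giving k ≡ I/(MR²) = 0.4.
Since it rolls without slipping, ω = v/R and KE = ½Mv² + ½Iω² = ½(1+k)Mv² = (7/10)Mv².
Energy conservation Mgh = ½(1+k)Mv² gives v = √(2gh/(1+k)) = √(2 × 10 × 3.81 / 1.4) = 7.378 m/s.
Then ω = v/R = 7.378 / 0.18 ≈ 41.0 rad/s.

ω ≈ 41.0 rad/s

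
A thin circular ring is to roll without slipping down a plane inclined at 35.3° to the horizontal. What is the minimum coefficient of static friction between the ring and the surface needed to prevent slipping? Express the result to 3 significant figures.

Here I = MR², so the shape factor k = I/(MR²) = 1.
Newton's second law down the slope: Mg sinθ − f = Ma. The torque equation fR = Iα (with α = a/R) gives f = kMa.
These give a = g sinθ/(1+k) and the required friction f = kMg sinθ/(1+k).
With N = Mg cosθ, the no-slip condition f ≤ μN gives μ_min = f/N = k tanθ/(1+k).
μ_min = 1 × tan35.3° / 2 ≈ 0.354.

μ_min ≈ 0.354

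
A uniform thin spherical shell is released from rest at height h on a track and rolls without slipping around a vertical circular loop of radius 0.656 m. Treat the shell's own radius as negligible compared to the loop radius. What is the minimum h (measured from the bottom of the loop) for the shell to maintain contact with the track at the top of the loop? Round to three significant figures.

Here I = (2/3)MR², so the shape factor k = I/(MR²) = 2/3.
At the top of the loop, the minimum-contact condition is Mg = Mv_top²/r, so v_top² = gr.
With ω = v/R, the kinetic energy at speed v is ½(1+k)Mv² = (5/6)Mv².
Energy conservation from release (height h) to the top (height 2r): Mgh = Mg(2r) + (5/6)M·gr.
Thus h_min = 2r + (1+k)r/2 = r(2 + 1.667/2) = 0.656 × 2.833 ≈ 1.86 m.

h_min ≈ 1.86 m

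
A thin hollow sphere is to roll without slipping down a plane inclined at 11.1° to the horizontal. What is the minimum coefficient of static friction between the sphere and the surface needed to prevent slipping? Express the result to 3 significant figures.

μ_min ≈ 0.0785

With I = (2/3)MR², the ratio k = I/(MR²) is 2/3.
Translational: Mg sinθ − f = Ma. Rotational about the CM: fR = Iα = kMRa, so f = kMa.
These give a = g sinθ/(1+k) and the required friction f = kMg sinθ/(1+k).
With N = Mg cosθ, the no-slip condition f ≤ μN gives μ_min = f/N = k tanθ/(1+k).
μ_min = (2/3) × tan11.1° / 1.667 ≈ 0.0785.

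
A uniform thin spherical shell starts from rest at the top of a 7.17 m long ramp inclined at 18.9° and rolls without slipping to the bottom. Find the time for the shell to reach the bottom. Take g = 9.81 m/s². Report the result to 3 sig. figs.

With I = (2/3)MR², the ratio k = I/(MR²) is 2/3.
Along the incline Mg sinθ − f = Ma, and torque about the center fR = Iα = kMR²(a/R) gives f = kMa.
Hence a = g sinθ/(1+k) = 9.81×sin18.9°/1.667 = 1.907 m/s².
With constant a from rest, t = √(2L/a) = √(2·7.17/1.907) ≈ 2.74 s.

t ≈ 2.74 s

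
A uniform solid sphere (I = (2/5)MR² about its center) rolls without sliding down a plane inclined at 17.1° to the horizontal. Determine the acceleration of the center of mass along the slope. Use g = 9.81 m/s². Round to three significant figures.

With I = (2/5)MR², the ratio k = I/(MR²) is 0.4.
Translational: Mg sinθ − f = Ma. Rotational about the CM: fR = Iα = kMRa, so f = kMa.
Eliminating f: Mg sinθ = (1+k)Ma, so a = g sinθ/(1+k) = 9.81 × sin17.1° / 1.4 ≈ 2.06 m/s².

a ≈ 2.06 m/s²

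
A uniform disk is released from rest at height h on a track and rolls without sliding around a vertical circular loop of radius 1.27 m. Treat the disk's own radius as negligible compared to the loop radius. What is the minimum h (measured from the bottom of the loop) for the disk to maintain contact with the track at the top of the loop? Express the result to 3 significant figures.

The moment of inertia is (1/2)MR², giving k ≡ I/(MR²) = 0.5.
At the top, contact is just lost when gravity alone supplies the centripetal force: Mg = Mv_top²/r, i.e. v_top² = gr.
With ω = v/R, the kinetic energy at speed v is ½(1+k)Mv² = (3/4)Mv².
Energy conservation from release (height h) to the top (height 2r): Mgh = Mg(2r) + (3/4)M·gr.
Thus h_min = 2r + (1+k)r/2 = r(2 + 1.5/2) = 1.27 × 2.75 ≈ 3.49 m.

h_min ≈ 3.49 m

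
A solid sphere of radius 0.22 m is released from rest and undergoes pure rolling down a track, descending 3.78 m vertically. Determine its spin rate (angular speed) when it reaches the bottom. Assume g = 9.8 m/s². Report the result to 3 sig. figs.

ω ≈ 33.1 rad/s

With I = (2/5)MR², the ratio k = I/(MR²) is 0.4.
The rolling condition ω = v/R makes the rotational term ½I(v/R)² = ½kMv², so KE_total = ½(1+k)Mv² = (7/10)Mv².
Energy conservation Mgh = ½(1+k)Mv² gives v = √(2gh/(1+k)) = √(2 × 9.8 × 3.78 / 1.4) = 7.275 m/s.
The angular speed follows from ω = v/R = 7.275/0.22 ≈ 33.1 rad/s.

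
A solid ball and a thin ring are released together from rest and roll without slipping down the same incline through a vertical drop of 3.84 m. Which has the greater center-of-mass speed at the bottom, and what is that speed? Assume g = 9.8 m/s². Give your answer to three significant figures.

For rolling without slipping, Mgh = ½(1+k)Mv² where k = I/(MR²), so v = √(2gh/(1+k)).
Solid ball: k = 0.4, giving v = √(2×9.8×3.84/1.4) = 7.332 m/s.
Thin ring: k = 1, giving v = √(2×9.8×3.84/2) = 6.134 m/s.
The smaller k wins: the solid ball, at ≈ 7.33 m/s.

the solid ball, at v ≈ 7.33 m/s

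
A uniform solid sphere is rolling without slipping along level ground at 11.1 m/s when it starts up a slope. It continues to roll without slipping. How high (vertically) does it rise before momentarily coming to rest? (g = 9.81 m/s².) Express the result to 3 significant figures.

h ≈ 8.79 m

Here I = (2/5)MR², so the shape factor k = I/(MR²) = 0.4.
Rolling without slipping gives ω = v/R, so the total kinetic energy is ½Mv² + ½Iω² = ½(1+k)Mv² = (7/10)Mv².
All of this converts to potential energy at the highest point: (7/10)Mv₀² = Mgh.
Thus h = (1+k)v₀²/(2g) = 1.4 × 11.1² / (2 × 9.81) ≈ 8.79 m.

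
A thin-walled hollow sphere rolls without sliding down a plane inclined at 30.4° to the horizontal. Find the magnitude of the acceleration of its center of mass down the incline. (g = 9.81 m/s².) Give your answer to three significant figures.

a ≈ 2.98 m/s²

For this body I = (2/3)MR², i.e. k = I/(MR²) = 2/3.
Newton's second law down the slope: Mg sinθ − f = Ma. The torque equation fR = Iα (with α = a/R) gives f = kMa.
Eliminating f: Mg sinθ = (1+k)Ma, so a = g sinθ/(1+k) = 9.81 × sin30.4° / 1.667 ≈ 2.98 m/s².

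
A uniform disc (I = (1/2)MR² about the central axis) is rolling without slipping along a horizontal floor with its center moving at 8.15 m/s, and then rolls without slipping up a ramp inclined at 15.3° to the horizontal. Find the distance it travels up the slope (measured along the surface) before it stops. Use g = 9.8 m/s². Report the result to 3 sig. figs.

For this body I = (1/2)MR², i.e. k = I/(MR²) = 0.5.
Rolling without slipping gives ω = v/R, so the total kinetic energy is ½Mv² + ½Iω² = ½(1+k)Mv² = (3/4)Mv².
Setting this equal to Mgh gives the vertical rise h = (1+k)v₀²/(2g) = 1.5×8.15²/(2×9.8) = 5.083 m.
The distance along the slope is d = h/sinθ = 5.083/sin15.3° ≈ 19.3 m.

d ≈ 19.3 m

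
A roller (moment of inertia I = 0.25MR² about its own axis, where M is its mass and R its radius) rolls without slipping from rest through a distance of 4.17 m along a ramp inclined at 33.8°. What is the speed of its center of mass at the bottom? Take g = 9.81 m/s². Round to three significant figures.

With I = 0.25MR², the ratio k = I/(MR²) is 0.25.
Rolling without slipping gives ω = v/R, so the total kinetic energy is ½Mv² + ½Iω² = ½(1+k)Mv² = (5/8)Mv².
The vertical drop is h = L sinθ = 4.17 × sin33.8° = 2.32 m.
Setting Mgh = (5/8)Mv² gives v = √(2gh/(1+k)) = √(2·9.81·2.32/1.25) ≈ 6.03 m/s.

v ≈ 6.03 m/s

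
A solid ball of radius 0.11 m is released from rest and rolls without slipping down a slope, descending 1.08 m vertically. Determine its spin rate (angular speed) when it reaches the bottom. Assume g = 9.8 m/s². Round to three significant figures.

For this body I = (2/5)MR², i.e. k = I/(MR²) = 0.4.
Since it rolls without slipping, ω = v/R and KE = ½Mv² + ½Iω² = ½(1+k)Mv² = (7/10)Mv².
Energy conservation Mgh = ½(1+k)Mv² gives v = √(2gh/(1+k)) = √(2 × 9.8 × 1.08 / 1.4) = 3.888 m/s.
Then ω = v/R = 3.888 / 0.11 ≈ 35.3 rad/s.

ω ≈ 35.3 rad/s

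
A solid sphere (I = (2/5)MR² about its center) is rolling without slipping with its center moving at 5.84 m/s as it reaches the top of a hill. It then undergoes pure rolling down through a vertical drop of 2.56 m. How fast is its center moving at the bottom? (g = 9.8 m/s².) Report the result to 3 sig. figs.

v ≈ 8.36 m/s

With I = (2/5)MR², the ratio k = I/(MR²) is 0.4.
Since it rolls without slipping, ω = v/R and KE = ½Mv² + ½Iω² = ½(1+k)Mv² = (7/10)Mv².
Energy conservation: (7/10)Mv₀² + Mgh = (7/10)Mv², so v² = v₀² + 2gh/(1+k).
v = √(5.84² + 2×9.8×2.56/1.4) = √69.95 ≈ 8.36 m/s.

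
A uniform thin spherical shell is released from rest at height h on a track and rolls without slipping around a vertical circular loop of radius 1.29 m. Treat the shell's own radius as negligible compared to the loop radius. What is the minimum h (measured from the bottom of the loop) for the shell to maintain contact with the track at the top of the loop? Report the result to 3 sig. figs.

The moment of inertia is (2/3)MR², giving k ≡ I/(MR²) = 2/3.
At the top, contact is just lost when gravity alone supplies the centripetal force: Mg = Mv_top²/r, i.e. v_top² = gr.
With ω = v/R, the kinetic energy at speed v is ½(1+k)Mv² = (5/6)Mv².
Energy conservation from release (height h) to the top (height 2r): Mgh = Mg(2r) + (5/6)M·gr.
Thus h_min = 2r + (1+k)r/2 = r(2 + 1.667/2) = 1.29 × 2.833 ≈ 3.66 m.

h_min ≈ 3.66 m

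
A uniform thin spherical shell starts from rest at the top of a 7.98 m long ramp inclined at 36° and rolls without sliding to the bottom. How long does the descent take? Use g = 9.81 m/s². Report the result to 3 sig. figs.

For this body I = (2/3)MR², i.e. k = I/(MR²) = 2/3.
Along the incline Mg sinθ − f = Ma, and torque about the center fR = Iα = kMR²(a/R) gives f = kMa.
Hence a = g sinθ/(1+k) = 9.81×sin36°/1.667 = 3.46 m/s².
With constant a from rest, t = √(2L/a) = √(2·7.98/3.46) ≈ 2.15 s.

t ≈ 2.15 s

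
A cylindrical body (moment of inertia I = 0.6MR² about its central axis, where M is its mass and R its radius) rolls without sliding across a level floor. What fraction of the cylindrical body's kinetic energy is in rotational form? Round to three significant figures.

For this body I = 0.6MR², i.e. k = I/(MR²) = 0.6.
Since ω = v/R, the translational part is ½Mv² and the rotational part is ½I(v/R)² = ½kMv²; the total is ½(1+k)Mv².
The rotational fraction is therefore k/(1+k) = 0.6/1.6 ≈ 0.375.

fraction ≈ 0.375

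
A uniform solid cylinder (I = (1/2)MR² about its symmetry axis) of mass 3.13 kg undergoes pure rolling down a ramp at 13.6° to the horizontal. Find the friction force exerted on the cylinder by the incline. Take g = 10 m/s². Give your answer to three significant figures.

f ≈ 2.45 N

Here I = (1/2)MR², so the shape factor k = I/(MR²) = 0.5.
Along the incline Mg sinθ − f = Ma, and torque about the center fR = Iα = kMR²(a/R) gives f = kMa.
Combining, a = g sinθ/(1+k) and f = kMa = kMg sinθ/(1+k).
f = 0.5 × 3.13 × 10 × sin13.6° / 1.5 ≈ 2.45 N.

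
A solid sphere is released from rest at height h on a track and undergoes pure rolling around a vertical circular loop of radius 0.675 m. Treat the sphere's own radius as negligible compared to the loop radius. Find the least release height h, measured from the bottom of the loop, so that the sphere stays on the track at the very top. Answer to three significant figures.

h_min ≈ 1.82 m

Here I = (2/5)MR², so the shape factor k = I/(MR²) = 0.4.
At the top, contact is just lost when gravity alone supplies the centripetal force: Mg = Mv_top²/r, i.e. v_top² = gr.
With ω = v/R, the kinetic energy at speed v is ½(1+k)Mv² = (7/10)Mv².
Energy conservation from release (height h) to the top (height 2r): Mgh = Mg(2r) + (7/10)M·gr.
Thus h_min = 2r + (1+k)r/2 = r(2 + 1.4/2) = 0.675 × 2.7 ≈ 1.82 m.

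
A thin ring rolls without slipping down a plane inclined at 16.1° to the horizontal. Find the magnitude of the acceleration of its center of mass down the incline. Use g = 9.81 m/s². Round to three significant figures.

With I = MR², the ratio k = I/(MR²) is 1.
Along the incline Mg sinθ − f = Ma, and torque about the center fR = Iα = kMR²(a/R) gives f = kMa.
Eliminating f: Mg sinθ = (1+k)Ma, so a = g sinθ/(1+k) = 9.81 × sin16.1° / 2 ≈ 1.36 m/s².

a ≈ 1.36 m/s²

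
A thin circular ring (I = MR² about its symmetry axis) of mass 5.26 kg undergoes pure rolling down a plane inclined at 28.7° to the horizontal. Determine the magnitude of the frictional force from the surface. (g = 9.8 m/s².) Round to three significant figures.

f ≈ 12.4 N

With I = MR², the ratio k = I/(MR²) is 1.
Newton's second law down the slope: Mg sinθ − f = Ma. The torque equation fR = Iα (with α = a/R) gives f = kMa.
Combining, a = g sinθ/(1+k) and f = kMa = kMg sinθ/(1+k).
f = 1 × 5.26 × 9.8 × sin28.7° / 2 ≈ 12.4 N.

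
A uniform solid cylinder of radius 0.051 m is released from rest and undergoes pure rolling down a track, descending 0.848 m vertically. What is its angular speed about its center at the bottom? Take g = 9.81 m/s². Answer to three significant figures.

ω ≈ 65.3 rad/s

For this body I = (1/2)MR², i.e. k = I/(MR²) = 0.5.
The rolling condition ω = v/R makes the rotational term ½I(v/R)² = ½kMv², so KE_total = ½(1+k)Mv² = (3/4)Mv².
Energy conservation Mgh = ½(1+k)Mv² gives v = √(2gh/(1+k)) = √(2 × 9.81 × 0.848 / 1.5) = 3.33 m/s.
The angular speed follows from ω = v/R = 3.33/0.051 ≈ 65.3 rad/s.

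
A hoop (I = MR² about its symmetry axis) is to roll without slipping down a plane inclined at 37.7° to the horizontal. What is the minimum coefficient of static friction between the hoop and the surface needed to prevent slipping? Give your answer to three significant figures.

μ_min ≈ 0.386

For this body I = MR², i.e. k = I/(MR²) = 1.
Translational: Mg sinθ − f = Ma. Rotational about the CM: fR = Iα = kMRa, so f = kMa.
These give a = g sinθ/(1+k) and the required friction f = kMg sinθ/(1+k).
With N = Mg cosθ, the no-slip condition f ≤ μN gives μ_min = f/N = k tanθ/(1+k).
μ_min = 1 × tan37.7° / 2 ≈ 0.386.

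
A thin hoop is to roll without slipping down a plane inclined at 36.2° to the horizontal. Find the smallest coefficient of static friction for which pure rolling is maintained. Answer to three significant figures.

For this body I = MR², i.e. k = I/(MR²) = 1.
Newton's second law down the slope: Mg sinθ − f = Ma. The torque equation fR = Iα (with α = a/R) gives f = kMa.
These give a = g sinθ/(1+k) and the required friction f = kMg sinθ/(1+k).
The normal force is N = Mg cosθ, so μ_min = f/N = k tanθ/(1+k).
μ_min = 1 × tan36.2° / 2 ≈ 0.366.

μ_min ≈ 0.366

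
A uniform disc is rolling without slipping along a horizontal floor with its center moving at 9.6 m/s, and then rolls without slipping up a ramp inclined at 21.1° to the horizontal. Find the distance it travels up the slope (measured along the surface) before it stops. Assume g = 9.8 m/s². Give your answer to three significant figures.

d ≈ 19.6 m

With I = (1/2)MR², the ratio k = I/(MR²) is 0.5.
The rolling condition ω = v/R makes the rotational term ½I(v/R)² = ½kMv², so KE_total = ½(1+k)Mv² = (3/4)Mv².
Setting this equal to Mgh gives the vertical rise h = (1+k)v₀²/(2g) = 1.5×9.6²/(2×9.8) = 7.053 m.
Along the incline, d = h/sinθ = 7.053/sin21.1° ≈ 19.6 m.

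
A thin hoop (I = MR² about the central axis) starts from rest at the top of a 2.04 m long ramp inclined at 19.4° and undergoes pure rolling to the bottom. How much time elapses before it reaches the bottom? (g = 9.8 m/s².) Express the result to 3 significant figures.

t ≈ 1.58 s

Here I = MR², so the shape factor k = I/(MR²) = 1.
Translational: Mg sinθ − f = Ma. Rotational about the CM: fR = Iα = kMRa, so f = kMa.
Hence a = g sinθ/(1+k) = 9.8×sin19.4°/2 = 1.628 m/s².
With constant a from rest, t = √(2L/a) = √(2·2.04/1.628) ≈ 1.58 s.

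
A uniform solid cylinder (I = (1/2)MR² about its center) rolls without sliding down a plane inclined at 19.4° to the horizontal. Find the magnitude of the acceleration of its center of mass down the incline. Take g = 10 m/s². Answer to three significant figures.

With I = (1/2)MR², the ratio k = I/(MR²) is 0.5.
Newton's second law down the slope: Mg sinθ − f = Ma. The torque equation fR = Iα (with α = a/R) gives f = kMa.
Eliminating f: Mg sinθ = (1+k)Ma, so a = g sinθ/(1+k) = 10 × sin19.4° / 1.5 ≈ 2.21 m/s².

a ≈ 2.21 m/s²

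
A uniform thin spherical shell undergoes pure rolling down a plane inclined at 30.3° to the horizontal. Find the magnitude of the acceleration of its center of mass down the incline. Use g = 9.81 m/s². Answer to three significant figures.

With I = (2/3)MR², the ratio k = I/(MR²) is 2/3.
Newton's second law down the slope: Mg sinθ − f = Ma. The torque equation fR = Iα (with α = a/R) gives f = kMa.
Eliminating f: Mg sinθ = (1+k)Ma, so a = g sinθ/(1+k) = 9.81 × sin30.3° / 1.667 ≈ 2.97 m/s².

a ≈ 2.97 m/s²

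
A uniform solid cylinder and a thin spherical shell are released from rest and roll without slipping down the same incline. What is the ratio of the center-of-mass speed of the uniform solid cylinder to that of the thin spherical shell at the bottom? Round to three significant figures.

v_ratio ≈ 1.05

Each satisfies Mgh = ½(1+k)Mv² with k = I/(MR²), so v ∝ 1/√(1+k).
For the uniform solid cylinder k = 0.5; for the thin spherical shell k = 2/3.
v₁/v₂ = √((1+k₂)/(1+k₁)) = √(1.667/1.5) ≈ 1.05.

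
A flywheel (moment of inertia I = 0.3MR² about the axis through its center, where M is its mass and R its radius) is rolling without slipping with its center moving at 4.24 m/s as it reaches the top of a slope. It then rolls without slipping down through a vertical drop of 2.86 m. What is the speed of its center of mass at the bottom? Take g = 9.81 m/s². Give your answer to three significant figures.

For this body I = 0.3MR², i.e. k = I/(MR²) = 0.3.
Since it rolls without slipping, ω = v/R and KE = ½Mv² + ½Iω² = ½(1+k)Mv² = (13/20)Mv².
Energy conservation: (13/20)Mv₀² + Mgh = (13/20)Mv², so v² = v₀² + 2gh/(1+k).
v = √(4.24² + 2×9.81×2.86/1.3) = √61.14 ≈ 7.82 m/s.

v ≈ 7.82 m/s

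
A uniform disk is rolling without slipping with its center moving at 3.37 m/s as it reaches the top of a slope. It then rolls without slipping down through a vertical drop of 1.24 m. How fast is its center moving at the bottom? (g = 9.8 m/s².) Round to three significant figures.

The moment of inertia is (1/2)MR², giving k ≡ I/(MR²) = 0.5.
The rolling condition ω = v/R makes the rotational term ½I(v/R)² = ½kMv², so KE_total = ½(1+k)Mv² = (3/4)Mv².
Energy conservation: (3/4)Mv₀² + Mgh = (3/4)Mv², so v² = v₀² + 2gh/(1+k).
v = √(3.37² + 2×9.8×1.24/1.5) = √27.56 ≈ 5.25 m/s.

v ≈ 5.25 m/s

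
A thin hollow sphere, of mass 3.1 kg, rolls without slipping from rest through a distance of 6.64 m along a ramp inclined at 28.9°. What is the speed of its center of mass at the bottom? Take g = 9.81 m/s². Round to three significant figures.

v ≈ 6.15 m/s

With I = (2/3)MR², the ratio k = I/(MR²) is 2/3.
The rolling condition ω = v/R makes the rotational term ½I(v/R)² = ½kMv², so KE_total = ½(1+k)Mv² = (5/6)Mv².
The vertical drop is h = L sinθ = 6.64 × sin28.9° = 3.209 m.
Energy conservation: Mgh = (5/6)Mv², so v = √(2gh/(1+k)) = √(2 × 9.81 × 3.209 / 1.667) ≈ 6.15 m/s.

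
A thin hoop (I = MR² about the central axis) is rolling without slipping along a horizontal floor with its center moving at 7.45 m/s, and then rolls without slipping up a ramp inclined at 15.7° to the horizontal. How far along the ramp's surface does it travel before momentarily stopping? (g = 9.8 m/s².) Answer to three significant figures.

d ≈ 20.9 m

The moment of inertia is MR², giving k ≡ I/(MR²) = 1.
Since it rolls without slipping, ω = v/R and KE = ½Mv² + ½Iω² = ½(1+k)Mv² = Mv².
Setting this equal to Mgh gives the vertical rise h = (1+k)v₀²/(2g) = 2×7.45²/(2×9.8) = 5.664 m.
Along the incline, d = h/sinθ = 5.664/sin15.7° ≈ 20.9 m.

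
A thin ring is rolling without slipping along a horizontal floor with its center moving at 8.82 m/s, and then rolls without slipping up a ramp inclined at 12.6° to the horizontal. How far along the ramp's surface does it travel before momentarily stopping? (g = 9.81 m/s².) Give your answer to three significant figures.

d ≈ 36.4 m

The moment of inertia is MR², giving k ≡ I/(MR²) = 1.
Since it rolls without slipping, ω = v/R and KE = ½Mv² + ½Iω² = ½(1+k)Mv² = Mv².
Setting this equal to Mgh gives the vertical rise h = (1+k)v₀²/(2g) = 2×8.82²/(2×9.81) = 7.93 m.
Along the incline, d = h/sinθ = 7.93/sin12.6° ≈ 36.4 m.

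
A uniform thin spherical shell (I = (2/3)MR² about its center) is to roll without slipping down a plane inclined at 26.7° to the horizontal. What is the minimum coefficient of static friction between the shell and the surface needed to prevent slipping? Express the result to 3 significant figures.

μ_min ≈ 0.201

Here I = (2/3)MR², so the shape factor k = I/(MR²) = 2/3.
Translational: Mg sinθ − f = Ma. Rotational about the CM: fR = Iα = kMRa, so f = kMa.
These give a = g sinθ/(1+k) and the required friction f = kMg sinθ/(1+k).
With N = Mg cosθ, the no-slip condition f ≤ μN gives μ_min = f/N = k tanθ/(1+k).
μ_min = (2/3) × tan26.7° / 1.667 ≈ 0.201.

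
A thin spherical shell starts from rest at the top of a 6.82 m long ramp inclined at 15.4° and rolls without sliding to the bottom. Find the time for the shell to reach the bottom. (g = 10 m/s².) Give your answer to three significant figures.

Here I = (2/3)MR², so the shape factor k = I/(MR²) = 2/3.
Translational: Mg sinθ − f = Ma. Rotational about the CM: fR = Iα = kMRa, so f = kMa.
Hence a = g sinθ/(1+k) = 10×sin15.4°/1.667 = 1.593 m/s².
With constant a from rest, t = √(2L/a) = √(2·6.82/1.593) ≈ 2.93 s.

t ≈ 2.93 s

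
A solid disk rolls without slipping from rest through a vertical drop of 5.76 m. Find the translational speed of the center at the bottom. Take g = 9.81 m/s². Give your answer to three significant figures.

v ≈ 8.68 m/s

For this body I = (1/2)MR², i.e. k = I/(MR²) = 0.5.
Rolling without slipping gives ω = v/R, so the total kinetic energy is ½Mv² + ½Iω² = ½(1+k)Mv² = (3/4)Mv².
Setting Mgh = (3/4)Mv² gives v = √(2gh/(1+k)) = √(2·9.81·5.76/1.5) ≈ 8.68 m/s.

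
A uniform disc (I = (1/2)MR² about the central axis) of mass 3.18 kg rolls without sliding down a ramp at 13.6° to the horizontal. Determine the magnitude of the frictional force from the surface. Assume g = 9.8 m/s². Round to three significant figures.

Here I = (1/2)MR², so the shape factor k = I/(MR²) = 0.5.
Translational: Mg sinθ − f = Ma. Rotational about the CM: fR = Iα = kMRa, so f = kMa.
Combining, a = g sinθ/(1+k) and f = kMa = kMg sinθ/(1+k).
f = 0.5 × 3.18 × 9.8 × sin13.6° / 1.5 ≈ 2.44 N.

f ≈ 2.44 N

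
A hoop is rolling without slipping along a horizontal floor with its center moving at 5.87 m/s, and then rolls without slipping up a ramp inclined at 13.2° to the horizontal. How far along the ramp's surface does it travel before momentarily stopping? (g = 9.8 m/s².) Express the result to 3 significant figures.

d ≈ 15.4 m

With I = MR², the ratio k = I/(MR²) is 1.
Pure rolling means v = ωR; then KE = ½Mv² + ½I(v/R)² = ½(1+k)Mv² = Mv².
Setting this equal to Mgh gives the vertical rise h = (1+k)v₀²/(2g) = 2×5.87²/(2×9.8) = 3.516 m.
Along the incline, d = h/sinθ = 3.516/sin13.2° ≈ 15.4 m.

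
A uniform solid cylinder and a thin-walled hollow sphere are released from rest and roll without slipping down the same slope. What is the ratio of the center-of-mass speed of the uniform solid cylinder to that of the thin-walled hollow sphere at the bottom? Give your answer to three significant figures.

Each satisfies Mgh = ½(1+k)Mv² with k = I/(MR²), so v ∝ 1/√(1+k).
For the uniform solid cylinder k = 0.5; for the thin-walled hollow sphere k = 2/3.
v₁/v₂ = √((1+k₂)/(1+k₁)) = √(1.667/1.5) ≈ 1.05.

v_ratio ≈ 1.05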